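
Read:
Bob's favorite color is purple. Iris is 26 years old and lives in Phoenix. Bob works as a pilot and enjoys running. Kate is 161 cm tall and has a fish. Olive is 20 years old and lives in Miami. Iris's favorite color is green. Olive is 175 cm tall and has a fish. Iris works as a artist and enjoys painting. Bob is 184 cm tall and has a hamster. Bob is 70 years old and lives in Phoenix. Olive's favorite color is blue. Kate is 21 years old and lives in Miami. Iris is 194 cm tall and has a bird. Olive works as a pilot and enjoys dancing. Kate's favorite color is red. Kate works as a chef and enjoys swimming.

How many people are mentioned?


People: Kate, Iris, Bob, Olive. Count = 4

4


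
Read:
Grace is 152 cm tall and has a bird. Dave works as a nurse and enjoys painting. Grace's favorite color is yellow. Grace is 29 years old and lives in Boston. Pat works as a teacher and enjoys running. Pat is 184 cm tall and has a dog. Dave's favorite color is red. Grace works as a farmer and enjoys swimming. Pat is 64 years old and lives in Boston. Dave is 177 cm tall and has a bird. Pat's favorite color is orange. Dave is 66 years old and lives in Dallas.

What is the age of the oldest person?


Oldest: Dave at 66

66


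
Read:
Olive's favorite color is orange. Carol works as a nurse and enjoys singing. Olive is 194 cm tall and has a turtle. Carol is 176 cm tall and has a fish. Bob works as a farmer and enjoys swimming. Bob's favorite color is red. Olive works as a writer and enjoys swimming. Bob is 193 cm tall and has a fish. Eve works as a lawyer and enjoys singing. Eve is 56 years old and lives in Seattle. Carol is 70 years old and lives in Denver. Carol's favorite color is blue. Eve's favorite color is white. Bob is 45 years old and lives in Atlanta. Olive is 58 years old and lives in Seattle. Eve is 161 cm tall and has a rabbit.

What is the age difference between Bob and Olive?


|45 - 58| = 13

13


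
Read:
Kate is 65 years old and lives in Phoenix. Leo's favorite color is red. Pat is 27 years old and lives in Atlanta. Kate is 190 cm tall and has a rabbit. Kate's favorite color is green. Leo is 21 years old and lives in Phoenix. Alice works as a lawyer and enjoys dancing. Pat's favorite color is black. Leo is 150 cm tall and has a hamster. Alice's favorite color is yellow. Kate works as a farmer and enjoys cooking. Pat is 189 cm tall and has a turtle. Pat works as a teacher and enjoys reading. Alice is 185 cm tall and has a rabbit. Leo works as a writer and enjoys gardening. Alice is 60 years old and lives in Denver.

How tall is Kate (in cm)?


Kate is 190 cm tall

190


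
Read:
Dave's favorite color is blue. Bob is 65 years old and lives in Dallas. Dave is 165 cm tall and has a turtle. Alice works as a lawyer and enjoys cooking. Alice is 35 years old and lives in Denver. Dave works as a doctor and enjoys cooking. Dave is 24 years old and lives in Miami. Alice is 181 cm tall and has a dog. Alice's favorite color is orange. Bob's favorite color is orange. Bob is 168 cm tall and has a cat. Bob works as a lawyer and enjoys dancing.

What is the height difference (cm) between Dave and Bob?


|165 - 168| = 3

3


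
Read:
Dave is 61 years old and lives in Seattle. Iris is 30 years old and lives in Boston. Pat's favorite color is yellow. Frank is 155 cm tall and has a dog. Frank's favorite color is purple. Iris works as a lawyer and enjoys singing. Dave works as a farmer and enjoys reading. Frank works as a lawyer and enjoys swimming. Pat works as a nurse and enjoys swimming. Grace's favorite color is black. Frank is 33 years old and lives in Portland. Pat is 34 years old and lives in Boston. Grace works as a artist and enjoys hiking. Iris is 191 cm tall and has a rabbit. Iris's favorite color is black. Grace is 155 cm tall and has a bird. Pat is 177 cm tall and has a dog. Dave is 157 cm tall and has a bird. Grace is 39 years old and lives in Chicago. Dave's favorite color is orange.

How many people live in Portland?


Count in Portland: 1

1


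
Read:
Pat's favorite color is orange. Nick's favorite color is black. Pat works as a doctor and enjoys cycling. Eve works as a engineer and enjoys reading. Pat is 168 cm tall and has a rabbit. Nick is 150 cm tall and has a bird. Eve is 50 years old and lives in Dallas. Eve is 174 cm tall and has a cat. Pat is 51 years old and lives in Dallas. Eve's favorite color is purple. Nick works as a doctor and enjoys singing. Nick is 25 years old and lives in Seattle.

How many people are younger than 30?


Filter: 1

1


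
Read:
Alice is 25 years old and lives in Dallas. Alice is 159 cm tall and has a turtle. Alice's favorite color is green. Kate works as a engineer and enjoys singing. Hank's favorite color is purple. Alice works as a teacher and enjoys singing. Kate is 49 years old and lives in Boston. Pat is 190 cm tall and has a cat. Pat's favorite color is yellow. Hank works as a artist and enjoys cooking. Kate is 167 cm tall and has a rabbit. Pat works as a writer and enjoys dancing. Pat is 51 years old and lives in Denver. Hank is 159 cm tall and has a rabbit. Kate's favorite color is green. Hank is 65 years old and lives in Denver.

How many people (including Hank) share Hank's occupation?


Hank is a artist. Count = 1

1


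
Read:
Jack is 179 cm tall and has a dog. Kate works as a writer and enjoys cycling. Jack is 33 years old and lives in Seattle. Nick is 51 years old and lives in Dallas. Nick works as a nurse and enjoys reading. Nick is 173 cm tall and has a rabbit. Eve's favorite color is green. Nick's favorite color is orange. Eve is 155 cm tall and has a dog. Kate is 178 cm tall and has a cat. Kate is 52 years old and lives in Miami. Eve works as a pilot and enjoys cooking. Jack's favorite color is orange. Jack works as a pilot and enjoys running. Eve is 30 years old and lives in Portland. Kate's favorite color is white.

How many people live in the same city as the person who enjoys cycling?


Person with hobby cycling is Kate, city Miami. Count = 1

1


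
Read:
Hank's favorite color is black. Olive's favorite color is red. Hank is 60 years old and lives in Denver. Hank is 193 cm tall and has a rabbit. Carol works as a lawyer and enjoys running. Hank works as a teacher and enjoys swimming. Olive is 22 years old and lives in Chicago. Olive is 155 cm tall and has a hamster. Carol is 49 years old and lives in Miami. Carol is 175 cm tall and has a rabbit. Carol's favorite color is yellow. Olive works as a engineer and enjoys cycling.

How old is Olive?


Olive is 22 years old

22


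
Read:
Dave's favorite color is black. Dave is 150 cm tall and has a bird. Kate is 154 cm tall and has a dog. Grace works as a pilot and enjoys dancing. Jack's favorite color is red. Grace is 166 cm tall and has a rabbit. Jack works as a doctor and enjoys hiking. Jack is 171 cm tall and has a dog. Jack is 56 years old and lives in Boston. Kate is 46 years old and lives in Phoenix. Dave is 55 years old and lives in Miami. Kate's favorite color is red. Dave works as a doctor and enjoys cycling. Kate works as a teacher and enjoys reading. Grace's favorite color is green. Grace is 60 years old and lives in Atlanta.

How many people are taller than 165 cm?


Taller than 165: 2

2


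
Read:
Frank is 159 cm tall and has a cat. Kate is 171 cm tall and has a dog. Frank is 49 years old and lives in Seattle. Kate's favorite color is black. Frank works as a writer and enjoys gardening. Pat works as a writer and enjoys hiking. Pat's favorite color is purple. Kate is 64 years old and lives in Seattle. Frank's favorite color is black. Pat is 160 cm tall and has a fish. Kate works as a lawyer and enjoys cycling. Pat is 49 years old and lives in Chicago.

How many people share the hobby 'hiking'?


Count: 1

1


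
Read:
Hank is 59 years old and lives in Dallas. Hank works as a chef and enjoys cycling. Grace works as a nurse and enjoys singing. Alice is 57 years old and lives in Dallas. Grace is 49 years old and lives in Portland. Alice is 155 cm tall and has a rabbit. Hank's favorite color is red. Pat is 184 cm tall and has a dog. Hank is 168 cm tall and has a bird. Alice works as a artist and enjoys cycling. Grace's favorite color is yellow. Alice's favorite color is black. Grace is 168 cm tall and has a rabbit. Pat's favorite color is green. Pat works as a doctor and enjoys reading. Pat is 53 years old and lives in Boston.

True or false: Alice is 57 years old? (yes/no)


Alice is actually 57. yes

yes


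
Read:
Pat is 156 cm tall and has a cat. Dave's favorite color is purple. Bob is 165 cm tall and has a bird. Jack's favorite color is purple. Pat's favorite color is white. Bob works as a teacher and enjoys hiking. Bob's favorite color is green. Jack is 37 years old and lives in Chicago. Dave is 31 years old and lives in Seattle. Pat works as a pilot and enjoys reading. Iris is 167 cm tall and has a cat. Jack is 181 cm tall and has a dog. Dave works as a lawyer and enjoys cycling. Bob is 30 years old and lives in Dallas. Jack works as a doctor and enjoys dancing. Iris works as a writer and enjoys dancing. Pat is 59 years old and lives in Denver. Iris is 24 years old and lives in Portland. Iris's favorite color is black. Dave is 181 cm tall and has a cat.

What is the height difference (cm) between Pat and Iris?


|156 - 167| = 11

11


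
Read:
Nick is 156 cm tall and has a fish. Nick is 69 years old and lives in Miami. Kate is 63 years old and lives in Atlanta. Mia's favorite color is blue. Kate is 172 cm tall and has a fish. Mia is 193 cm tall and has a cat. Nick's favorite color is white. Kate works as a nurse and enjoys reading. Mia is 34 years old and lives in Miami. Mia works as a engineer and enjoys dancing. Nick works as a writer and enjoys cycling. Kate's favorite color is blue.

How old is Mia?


Mia is 34 years old

34


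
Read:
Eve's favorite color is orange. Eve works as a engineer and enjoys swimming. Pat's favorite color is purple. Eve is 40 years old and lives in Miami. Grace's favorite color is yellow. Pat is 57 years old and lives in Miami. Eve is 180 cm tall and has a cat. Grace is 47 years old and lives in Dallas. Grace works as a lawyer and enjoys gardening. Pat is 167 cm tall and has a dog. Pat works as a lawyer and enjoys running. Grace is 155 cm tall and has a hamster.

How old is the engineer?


The engineer is Eve, age 40

40


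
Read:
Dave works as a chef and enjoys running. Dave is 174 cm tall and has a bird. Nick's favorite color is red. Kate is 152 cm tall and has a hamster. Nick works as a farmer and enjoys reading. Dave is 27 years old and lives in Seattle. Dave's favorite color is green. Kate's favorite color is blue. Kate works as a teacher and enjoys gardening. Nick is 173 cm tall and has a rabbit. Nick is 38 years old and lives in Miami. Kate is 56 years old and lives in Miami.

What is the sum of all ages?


38+56+27 = 121

121


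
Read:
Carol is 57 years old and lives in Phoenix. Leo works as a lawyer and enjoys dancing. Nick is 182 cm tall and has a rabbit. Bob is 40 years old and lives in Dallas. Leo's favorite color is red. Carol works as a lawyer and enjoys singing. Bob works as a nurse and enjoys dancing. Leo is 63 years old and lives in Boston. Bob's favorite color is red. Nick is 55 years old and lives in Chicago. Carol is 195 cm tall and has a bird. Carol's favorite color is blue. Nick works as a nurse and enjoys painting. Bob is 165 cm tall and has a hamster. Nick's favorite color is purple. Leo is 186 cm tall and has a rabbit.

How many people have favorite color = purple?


Count: 1

1


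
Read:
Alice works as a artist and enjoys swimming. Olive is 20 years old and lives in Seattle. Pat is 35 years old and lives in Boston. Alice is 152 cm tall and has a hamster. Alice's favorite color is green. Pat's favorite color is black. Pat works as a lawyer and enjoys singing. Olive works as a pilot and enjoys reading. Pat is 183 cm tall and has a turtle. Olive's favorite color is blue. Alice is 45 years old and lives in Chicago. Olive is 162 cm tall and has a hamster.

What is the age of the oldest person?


Oldest: Alice at 45

45


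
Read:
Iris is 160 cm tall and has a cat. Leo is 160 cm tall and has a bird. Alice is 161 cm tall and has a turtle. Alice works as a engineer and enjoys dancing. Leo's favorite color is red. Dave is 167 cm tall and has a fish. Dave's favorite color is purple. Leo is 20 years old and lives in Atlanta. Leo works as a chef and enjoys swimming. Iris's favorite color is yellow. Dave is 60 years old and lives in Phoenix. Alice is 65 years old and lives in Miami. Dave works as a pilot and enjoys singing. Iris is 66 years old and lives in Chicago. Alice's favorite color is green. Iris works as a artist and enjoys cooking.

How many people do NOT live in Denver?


Not in Denver: 4

4


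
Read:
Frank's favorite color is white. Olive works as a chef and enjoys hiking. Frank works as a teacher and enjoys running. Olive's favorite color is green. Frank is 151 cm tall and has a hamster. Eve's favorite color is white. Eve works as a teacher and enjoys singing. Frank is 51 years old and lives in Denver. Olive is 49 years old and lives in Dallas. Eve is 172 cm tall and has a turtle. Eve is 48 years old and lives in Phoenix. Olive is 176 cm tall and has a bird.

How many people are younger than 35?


Filter: 0

0


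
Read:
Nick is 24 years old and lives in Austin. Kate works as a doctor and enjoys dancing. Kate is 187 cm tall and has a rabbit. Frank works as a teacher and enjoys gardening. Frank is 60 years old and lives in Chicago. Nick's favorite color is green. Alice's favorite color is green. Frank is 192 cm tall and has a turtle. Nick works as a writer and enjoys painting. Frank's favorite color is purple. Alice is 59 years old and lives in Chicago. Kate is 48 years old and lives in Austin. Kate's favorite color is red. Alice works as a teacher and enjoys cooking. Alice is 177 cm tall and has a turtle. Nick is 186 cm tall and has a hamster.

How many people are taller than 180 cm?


Taller than 180: 3

3


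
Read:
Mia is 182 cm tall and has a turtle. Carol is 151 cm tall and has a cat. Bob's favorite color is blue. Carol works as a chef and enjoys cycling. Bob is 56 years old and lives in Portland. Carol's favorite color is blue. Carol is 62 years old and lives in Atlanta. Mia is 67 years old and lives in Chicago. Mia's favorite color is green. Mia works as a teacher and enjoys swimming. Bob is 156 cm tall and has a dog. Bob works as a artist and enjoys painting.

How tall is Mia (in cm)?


Mia is 182 cm tall

182


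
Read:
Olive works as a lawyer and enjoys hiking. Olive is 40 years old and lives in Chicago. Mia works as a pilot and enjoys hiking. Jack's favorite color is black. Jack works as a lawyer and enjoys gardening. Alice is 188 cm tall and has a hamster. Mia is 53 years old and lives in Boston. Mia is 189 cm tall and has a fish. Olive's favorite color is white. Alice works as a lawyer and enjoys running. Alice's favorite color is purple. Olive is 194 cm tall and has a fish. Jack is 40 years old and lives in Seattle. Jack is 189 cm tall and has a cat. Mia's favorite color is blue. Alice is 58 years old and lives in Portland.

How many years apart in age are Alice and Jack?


58 vs 40, diff = 18

18


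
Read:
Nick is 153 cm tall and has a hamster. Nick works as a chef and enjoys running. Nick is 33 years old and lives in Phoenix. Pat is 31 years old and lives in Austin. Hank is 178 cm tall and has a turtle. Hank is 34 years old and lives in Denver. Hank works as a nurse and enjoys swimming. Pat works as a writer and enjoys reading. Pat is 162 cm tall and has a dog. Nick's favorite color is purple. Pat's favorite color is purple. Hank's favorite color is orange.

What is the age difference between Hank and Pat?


|34 - 31| = 3

3


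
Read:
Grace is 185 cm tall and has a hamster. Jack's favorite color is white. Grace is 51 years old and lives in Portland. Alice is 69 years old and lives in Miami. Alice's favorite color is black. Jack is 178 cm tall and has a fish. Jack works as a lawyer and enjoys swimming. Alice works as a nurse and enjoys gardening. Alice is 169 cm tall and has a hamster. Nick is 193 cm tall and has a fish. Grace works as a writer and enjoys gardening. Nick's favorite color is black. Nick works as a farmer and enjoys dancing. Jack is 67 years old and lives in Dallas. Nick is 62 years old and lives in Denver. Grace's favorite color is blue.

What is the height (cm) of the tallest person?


Tallest: Nick at 193 cm

193


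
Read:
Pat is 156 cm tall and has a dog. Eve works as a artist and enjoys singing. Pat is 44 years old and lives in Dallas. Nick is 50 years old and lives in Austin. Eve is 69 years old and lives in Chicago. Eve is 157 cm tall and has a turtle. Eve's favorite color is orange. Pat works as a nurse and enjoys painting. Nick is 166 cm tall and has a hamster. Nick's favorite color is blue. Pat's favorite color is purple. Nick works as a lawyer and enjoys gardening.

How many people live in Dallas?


Count in Dallas: 1

1


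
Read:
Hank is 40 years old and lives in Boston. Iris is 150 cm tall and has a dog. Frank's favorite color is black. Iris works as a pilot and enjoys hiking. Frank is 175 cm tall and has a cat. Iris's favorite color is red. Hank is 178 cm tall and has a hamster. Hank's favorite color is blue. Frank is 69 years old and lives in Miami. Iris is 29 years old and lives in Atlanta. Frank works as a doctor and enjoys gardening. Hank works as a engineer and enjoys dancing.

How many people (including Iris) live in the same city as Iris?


Iris lives in Atlanta. Count = 1

1


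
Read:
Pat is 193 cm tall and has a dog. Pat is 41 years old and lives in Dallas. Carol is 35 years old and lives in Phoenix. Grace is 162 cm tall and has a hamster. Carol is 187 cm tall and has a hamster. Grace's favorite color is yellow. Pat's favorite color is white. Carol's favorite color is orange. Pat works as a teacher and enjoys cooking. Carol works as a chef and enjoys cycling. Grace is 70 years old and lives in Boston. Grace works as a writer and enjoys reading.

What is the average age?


Sum=146, n=3, avg=48.67

48.67


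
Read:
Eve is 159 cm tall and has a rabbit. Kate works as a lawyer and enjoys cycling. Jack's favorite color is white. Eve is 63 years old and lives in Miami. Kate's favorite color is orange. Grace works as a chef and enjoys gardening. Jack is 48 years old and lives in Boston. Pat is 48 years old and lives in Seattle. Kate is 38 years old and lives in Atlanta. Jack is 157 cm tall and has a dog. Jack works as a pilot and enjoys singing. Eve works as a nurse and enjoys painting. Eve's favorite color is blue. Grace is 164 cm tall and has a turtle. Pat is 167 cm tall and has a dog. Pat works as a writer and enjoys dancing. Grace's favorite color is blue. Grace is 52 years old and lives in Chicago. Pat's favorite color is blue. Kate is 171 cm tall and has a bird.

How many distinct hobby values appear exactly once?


Unique hobby values: 5

5


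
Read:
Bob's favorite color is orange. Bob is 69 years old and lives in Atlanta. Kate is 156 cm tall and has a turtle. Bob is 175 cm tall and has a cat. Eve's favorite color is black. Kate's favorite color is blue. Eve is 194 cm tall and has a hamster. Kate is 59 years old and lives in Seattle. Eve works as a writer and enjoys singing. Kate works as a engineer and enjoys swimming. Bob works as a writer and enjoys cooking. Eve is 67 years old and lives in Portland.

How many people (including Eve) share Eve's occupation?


Eve is a writer. Count = 2

2


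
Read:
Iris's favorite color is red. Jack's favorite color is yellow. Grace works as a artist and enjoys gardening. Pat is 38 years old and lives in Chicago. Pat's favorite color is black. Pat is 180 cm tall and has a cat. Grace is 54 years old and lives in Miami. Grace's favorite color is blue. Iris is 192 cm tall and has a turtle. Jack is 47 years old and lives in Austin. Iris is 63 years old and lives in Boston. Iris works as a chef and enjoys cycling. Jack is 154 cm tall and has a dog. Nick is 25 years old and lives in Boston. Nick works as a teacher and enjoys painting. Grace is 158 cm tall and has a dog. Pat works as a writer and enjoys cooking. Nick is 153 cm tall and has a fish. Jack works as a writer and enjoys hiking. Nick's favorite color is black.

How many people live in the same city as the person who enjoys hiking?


Person with hobby hiking is Jack, city Austin. Count = 1

1


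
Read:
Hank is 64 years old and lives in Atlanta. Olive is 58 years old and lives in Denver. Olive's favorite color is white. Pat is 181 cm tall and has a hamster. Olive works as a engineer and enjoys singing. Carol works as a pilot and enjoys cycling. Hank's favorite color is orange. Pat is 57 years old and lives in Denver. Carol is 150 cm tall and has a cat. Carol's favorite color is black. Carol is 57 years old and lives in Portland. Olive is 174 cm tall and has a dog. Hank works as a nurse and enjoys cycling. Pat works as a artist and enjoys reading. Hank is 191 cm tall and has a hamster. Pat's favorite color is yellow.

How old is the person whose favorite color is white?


Person with favorite color=white is Olive, age 58

58


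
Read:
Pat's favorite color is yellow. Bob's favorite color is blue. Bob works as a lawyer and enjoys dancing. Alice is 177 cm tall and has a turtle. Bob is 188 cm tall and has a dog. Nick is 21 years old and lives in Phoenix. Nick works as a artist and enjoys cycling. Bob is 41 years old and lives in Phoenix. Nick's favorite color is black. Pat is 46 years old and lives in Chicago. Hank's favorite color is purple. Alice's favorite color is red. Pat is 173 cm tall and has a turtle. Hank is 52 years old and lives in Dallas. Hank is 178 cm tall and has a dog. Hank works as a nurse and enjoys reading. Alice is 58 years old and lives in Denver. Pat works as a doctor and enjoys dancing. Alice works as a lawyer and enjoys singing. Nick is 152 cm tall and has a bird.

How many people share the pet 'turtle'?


Count: 2

2


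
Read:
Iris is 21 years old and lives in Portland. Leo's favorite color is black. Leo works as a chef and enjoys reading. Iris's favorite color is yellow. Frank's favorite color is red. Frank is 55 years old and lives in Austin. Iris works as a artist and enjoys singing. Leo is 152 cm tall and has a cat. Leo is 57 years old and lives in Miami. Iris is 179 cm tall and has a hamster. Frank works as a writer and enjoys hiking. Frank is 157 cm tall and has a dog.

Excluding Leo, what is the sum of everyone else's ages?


Sum (excluding Leo): 76

76


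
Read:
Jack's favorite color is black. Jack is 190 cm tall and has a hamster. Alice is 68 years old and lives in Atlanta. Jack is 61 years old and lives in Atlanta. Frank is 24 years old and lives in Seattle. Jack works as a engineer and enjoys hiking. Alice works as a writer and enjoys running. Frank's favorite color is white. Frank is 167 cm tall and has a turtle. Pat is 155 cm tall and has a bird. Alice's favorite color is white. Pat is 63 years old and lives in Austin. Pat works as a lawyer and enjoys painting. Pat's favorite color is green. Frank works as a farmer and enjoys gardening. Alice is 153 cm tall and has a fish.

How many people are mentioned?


People: Alice, Jack, Frank, Pat. Count = 4

4


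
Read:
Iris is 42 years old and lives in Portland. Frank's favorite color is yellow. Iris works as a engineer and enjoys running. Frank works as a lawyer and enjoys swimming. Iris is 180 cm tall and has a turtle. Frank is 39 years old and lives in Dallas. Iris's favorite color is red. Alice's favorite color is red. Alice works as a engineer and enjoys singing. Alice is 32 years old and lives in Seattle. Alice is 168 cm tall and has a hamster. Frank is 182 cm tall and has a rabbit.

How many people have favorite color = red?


Count: 2

2


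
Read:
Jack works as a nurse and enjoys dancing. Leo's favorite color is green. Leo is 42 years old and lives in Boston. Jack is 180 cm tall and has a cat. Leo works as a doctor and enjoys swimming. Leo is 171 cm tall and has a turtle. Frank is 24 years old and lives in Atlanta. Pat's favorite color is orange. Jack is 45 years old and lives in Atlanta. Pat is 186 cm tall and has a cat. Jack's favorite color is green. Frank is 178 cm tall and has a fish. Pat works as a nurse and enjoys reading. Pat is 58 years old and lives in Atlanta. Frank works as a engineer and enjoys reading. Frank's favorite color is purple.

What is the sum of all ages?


58+42+45+24 = 169

169


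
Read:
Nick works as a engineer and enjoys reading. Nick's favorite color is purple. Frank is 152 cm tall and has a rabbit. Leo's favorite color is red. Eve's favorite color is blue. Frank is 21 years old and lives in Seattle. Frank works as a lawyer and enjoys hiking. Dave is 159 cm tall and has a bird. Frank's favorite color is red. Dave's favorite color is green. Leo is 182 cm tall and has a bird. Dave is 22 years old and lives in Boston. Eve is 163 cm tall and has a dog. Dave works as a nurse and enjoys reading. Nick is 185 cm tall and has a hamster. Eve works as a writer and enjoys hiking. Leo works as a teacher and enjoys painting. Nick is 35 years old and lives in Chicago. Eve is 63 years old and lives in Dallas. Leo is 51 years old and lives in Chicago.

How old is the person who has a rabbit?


Person with rabbit is Frank, age 21

21


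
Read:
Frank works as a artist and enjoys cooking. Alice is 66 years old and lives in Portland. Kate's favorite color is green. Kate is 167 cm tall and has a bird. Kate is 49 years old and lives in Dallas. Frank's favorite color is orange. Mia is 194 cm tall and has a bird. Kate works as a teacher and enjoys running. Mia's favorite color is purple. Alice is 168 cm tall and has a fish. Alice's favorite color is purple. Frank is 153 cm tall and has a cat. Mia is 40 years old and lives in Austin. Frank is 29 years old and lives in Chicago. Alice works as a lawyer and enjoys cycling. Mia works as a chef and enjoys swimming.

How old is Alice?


Alice is 66 years old

66


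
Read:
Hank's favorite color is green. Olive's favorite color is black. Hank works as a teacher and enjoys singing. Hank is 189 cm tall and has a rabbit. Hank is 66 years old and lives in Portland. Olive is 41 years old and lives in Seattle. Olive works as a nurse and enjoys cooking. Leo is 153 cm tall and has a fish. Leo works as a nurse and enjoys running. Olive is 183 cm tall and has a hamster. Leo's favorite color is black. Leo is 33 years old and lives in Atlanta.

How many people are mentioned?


People: Olive, Leo, Hank. Count = 3

3


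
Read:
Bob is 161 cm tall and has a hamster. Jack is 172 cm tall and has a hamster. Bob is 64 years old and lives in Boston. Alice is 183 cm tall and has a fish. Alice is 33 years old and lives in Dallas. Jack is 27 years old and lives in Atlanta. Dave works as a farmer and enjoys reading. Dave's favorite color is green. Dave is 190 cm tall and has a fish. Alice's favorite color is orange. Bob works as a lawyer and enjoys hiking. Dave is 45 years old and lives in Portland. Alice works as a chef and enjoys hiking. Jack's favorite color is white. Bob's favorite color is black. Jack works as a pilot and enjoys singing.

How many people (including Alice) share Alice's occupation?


Alice is a chef. Count = 1

1


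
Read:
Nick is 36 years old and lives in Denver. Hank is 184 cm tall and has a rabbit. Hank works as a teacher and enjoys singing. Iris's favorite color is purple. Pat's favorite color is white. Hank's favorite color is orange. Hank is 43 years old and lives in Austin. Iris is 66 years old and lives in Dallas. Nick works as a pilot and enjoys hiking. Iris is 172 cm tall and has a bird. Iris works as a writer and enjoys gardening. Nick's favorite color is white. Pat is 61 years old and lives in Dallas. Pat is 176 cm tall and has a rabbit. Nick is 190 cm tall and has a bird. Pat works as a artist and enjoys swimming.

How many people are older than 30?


Filter: 4

4


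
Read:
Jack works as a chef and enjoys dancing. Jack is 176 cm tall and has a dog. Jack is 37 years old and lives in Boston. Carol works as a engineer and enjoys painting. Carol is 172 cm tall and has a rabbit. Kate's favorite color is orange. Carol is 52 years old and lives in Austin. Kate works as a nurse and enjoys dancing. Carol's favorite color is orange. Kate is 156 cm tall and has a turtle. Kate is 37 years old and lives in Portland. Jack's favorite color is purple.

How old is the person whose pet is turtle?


Person with pet=turtle is Kate, age 37

37


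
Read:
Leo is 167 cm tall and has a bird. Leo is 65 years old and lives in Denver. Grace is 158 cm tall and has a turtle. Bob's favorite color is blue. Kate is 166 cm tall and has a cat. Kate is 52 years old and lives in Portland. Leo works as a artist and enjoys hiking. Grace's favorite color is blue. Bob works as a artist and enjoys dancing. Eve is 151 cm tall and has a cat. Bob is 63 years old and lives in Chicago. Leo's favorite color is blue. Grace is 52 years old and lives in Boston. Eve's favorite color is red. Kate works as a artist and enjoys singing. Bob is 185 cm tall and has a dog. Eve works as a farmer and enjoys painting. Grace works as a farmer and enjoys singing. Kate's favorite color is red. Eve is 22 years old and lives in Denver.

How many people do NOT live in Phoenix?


Not in Phoenix: 5

5


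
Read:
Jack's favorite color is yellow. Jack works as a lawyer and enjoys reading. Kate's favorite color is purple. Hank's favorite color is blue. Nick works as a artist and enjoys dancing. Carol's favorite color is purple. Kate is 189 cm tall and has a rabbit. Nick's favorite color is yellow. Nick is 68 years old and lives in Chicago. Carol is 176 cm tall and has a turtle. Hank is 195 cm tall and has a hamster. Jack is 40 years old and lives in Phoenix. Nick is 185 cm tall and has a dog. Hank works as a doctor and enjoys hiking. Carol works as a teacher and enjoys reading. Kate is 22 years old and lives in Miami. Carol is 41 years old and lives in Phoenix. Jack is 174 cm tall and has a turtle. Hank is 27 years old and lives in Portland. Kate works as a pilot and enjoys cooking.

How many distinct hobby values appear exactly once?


Unique hobby values: 3

3


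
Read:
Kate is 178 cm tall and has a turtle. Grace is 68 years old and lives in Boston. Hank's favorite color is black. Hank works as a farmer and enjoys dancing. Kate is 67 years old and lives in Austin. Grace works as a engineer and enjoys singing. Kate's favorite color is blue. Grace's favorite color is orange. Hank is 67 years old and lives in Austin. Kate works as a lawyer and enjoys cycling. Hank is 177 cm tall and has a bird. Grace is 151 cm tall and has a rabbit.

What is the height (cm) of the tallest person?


Tallest: Kate at 178 cm

178


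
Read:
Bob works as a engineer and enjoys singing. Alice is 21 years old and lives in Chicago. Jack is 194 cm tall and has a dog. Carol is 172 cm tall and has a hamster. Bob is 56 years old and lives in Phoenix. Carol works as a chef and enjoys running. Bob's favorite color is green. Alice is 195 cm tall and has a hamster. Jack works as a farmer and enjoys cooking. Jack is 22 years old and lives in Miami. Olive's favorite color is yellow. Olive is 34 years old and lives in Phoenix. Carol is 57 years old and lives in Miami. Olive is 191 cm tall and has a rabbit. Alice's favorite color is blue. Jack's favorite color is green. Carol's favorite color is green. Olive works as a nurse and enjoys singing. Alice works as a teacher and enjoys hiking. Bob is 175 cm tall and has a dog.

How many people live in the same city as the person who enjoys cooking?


Person with hobby cooking is Jack, city Miami. Count = 2

2


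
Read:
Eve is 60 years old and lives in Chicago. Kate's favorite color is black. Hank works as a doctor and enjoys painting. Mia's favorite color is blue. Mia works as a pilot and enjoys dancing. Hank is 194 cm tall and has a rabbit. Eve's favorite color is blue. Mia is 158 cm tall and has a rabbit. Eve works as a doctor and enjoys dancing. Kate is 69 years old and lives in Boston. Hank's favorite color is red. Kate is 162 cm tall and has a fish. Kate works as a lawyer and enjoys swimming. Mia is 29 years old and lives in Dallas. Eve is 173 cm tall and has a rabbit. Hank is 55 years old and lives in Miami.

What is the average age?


Sum=213, n=4, avg=53.25

53.25


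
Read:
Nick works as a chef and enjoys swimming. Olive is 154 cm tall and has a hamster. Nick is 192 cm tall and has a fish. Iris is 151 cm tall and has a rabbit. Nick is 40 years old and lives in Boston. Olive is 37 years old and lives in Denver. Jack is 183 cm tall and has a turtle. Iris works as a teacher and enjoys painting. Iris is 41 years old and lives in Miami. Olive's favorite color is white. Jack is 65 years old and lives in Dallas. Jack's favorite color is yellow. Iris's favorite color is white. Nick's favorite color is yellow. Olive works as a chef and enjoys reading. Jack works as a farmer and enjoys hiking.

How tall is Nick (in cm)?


Nick is 192 cm tall

192


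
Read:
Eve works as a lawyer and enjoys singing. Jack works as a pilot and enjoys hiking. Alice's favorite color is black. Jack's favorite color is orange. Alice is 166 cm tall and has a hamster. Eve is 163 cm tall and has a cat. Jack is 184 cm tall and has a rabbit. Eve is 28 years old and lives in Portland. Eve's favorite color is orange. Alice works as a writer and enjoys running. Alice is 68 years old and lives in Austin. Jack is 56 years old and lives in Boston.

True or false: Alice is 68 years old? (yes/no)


Alice is actually 68. yes

yes


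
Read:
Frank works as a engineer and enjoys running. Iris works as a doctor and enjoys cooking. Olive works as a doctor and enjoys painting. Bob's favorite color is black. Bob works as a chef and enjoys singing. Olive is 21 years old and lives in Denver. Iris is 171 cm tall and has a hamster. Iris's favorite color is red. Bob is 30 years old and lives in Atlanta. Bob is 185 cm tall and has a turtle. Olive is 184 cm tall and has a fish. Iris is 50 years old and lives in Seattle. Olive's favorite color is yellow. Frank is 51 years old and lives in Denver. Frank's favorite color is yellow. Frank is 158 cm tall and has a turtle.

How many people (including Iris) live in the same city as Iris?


Iris lives in Seattle. Count = 1

1


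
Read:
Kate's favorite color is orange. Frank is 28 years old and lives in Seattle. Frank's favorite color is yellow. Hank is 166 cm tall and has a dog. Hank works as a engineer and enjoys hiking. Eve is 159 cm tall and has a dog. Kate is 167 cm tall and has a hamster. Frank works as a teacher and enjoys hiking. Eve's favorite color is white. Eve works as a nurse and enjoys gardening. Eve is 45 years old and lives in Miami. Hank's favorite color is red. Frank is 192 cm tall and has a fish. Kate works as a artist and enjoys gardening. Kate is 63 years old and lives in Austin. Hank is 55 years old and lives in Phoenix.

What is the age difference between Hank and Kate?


|55 - 63| = 8

8


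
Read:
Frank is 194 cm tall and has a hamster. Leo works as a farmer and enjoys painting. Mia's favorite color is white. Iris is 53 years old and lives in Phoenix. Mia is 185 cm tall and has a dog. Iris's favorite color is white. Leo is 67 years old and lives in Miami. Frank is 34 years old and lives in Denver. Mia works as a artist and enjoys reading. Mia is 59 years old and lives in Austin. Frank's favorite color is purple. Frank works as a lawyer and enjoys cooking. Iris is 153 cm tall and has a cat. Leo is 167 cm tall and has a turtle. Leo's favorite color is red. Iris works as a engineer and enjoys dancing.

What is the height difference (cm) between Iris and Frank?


|153 - 194| = 41

41


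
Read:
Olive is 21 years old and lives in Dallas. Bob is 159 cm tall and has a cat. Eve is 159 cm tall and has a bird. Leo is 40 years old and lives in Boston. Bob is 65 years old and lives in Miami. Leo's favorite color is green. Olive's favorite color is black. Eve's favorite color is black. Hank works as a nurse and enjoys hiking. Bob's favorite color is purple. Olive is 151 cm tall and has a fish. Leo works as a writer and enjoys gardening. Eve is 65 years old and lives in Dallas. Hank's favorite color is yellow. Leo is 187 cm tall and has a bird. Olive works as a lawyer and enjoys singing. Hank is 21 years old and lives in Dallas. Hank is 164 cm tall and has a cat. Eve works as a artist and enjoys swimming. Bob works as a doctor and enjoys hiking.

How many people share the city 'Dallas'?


Count: 3

3


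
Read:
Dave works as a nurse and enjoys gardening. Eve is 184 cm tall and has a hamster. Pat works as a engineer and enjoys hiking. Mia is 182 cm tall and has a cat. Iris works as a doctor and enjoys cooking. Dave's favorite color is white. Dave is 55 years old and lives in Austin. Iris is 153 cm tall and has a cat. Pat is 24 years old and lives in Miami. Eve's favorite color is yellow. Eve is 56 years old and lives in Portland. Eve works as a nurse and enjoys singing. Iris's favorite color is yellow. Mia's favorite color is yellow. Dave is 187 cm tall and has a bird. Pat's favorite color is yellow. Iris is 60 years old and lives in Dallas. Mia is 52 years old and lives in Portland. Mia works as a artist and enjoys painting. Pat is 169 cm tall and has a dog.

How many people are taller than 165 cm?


Taller than 165: 4

4


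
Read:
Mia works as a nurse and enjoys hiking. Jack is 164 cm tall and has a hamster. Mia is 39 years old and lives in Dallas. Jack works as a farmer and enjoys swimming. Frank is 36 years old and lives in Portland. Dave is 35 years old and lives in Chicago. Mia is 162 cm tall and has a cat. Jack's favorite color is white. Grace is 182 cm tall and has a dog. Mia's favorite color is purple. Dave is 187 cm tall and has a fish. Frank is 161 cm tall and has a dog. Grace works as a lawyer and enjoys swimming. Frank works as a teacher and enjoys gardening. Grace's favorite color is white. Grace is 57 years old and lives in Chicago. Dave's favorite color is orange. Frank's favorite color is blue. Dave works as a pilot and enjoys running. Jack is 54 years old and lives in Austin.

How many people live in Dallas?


Count in Dallas: 1

1


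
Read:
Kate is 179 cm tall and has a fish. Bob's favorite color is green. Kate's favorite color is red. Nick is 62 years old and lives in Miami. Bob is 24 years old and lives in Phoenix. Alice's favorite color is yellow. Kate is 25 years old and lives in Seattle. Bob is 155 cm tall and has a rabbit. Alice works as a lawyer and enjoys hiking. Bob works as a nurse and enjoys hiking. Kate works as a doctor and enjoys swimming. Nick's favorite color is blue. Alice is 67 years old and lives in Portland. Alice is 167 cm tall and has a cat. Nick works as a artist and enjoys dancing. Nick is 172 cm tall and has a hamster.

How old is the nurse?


The nurse is Bob, age 24

24


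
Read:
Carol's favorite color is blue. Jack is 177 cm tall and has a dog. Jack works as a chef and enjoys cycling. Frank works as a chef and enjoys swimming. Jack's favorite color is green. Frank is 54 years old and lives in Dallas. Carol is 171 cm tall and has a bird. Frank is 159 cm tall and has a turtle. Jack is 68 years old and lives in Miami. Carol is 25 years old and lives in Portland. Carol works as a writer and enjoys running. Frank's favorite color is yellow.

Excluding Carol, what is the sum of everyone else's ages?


Sum (excluding Carol): 122

122


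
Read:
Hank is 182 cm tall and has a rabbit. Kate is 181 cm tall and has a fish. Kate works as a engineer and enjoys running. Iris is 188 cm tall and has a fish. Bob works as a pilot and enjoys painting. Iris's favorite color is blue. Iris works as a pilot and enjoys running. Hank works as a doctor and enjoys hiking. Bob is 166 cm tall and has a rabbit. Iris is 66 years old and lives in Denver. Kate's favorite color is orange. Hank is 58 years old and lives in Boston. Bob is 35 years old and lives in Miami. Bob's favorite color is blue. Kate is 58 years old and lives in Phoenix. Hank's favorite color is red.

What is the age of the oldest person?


Oldest: Iris at 66

66
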